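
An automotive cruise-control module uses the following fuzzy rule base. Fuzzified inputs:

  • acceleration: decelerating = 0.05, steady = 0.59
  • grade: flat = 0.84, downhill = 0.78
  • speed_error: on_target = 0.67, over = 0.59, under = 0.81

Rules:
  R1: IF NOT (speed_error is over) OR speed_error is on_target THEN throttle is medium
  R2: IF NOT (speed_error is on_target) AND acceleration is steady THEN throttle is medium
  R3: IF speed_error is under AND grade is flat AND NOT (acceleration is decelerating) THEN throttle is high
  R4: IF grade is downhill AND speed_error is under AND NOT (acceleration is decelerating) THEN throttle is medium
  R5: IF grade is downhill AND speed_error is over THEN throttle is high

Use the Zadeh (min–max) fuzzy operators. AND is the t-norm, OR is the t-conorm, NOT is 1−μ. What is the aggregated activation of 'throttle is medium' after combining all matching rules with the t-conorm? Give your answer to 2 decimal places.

0.78

R1: ¬over=1−0.59=0.41, on_target=0.67; OR[max(a, b)] → w = 0.67
R2: ¬on_target=1−0.67=0.33, steady=0.59; AND[min(a, b)] → w = 0.33
R3: under=0.81, flat=0.84, ¬decelerating=1−0.05=0.95; AND[min(a, b)] → w = 0.81
R4: downhill=0.78, under=0.81, ¬decelerating=1−0.05=0.95; AND[min(a, b)] → w = 0.78
R5: downhill=0.78, over=0.59; AND[min(a, b)] → w = 0.59
Rules with consequent 'medium': {R1, R2, R4} → strengths 0.67, 0.33, 0.78
Aggregate via t-conorm [max(a, b)]: 0.78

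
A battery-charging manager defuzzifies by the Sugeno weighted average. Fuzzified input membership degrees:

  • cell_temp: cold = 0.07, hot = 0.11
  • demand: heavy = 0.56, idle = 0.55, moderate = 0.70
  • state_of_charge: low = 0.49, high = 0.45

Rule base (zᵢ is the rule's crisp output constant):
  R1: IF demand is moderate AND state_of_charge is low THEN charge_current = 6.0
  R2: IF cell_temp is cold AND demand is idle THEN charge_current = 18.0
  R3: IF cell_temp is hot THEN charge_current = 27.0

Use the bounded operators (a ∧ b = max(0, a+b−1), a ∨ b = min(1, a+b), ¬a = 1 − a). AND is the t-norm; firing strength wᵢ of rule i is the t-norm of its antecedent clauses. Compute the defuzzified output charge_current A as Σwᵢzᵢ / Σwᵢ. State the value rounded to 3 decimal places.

13.700

R1 (z=6.0): moderate=0.70, low=0.49; AND[max(0, a+b−1)] → w = 0.19
R2 (z=18.0): cold=0.07, idle=0.55; AND[max(0, a+b−1)] → w = 0.00
R3 (z=27.0): hot=0.11 → w = 0.11
Weighted average = (0.19·6.0 + 0.00·18.0 + 0.11·27.0) / (0.19 + 0.00 + 0.11)
  = 4.1100 / 0.3000 = 13.700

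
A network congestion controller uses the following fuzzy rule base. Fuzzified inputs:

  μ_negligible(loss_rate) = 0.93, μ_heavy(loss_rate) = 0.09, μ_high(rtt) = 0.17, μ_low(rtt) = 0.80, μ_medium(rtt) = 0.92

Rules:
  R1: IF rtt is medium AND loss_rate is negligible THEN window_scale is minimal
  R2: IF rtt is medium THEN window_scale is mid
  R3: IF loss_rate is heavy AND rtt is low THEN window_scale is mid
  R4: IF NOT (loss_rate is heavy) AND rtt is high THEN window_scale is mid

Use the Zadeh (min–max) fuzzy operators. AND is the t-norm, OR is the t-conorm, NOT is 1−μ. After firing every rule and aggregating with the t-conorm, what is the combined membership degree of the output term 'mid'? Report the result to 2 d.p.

0.92

R1: medium=0.92, negligible=0.93; AND[min(a, b)] → w = 0.92
R2: medium=0.92 → w = 0.92
R3: heavy=0.09, low=0.80; AND[min(a, b)] → w = 0.09
R4: ¬heavy=1−0.09=0.91, high=0.17; AND[min(a, b)] → w = 0.17
Rules with consequent 'mid': {R2, R3, R4} → strengths 0.92, 0.09, 0.17
Aggregate via t-conorm [max(a, b)]: 0.92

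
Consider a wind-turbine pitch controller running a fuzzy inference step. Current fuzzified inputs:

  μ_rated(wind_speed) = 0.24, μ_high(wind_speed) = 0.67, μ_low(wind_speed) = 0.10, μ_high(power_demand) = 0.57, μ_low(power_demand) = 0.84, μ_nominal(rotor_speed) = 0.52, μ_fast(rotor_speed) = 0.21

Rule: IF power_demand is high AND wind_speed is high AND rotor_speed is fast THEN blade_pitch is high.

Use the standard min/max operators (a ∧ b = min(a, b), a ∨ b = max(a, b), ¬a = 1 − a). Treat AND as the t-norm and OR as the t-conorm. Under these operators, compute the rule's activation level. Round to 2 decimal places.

0.21

firing strength: high=0.57, high=0.67, fast=0.21; AND[min(a, b)] → w = 0.21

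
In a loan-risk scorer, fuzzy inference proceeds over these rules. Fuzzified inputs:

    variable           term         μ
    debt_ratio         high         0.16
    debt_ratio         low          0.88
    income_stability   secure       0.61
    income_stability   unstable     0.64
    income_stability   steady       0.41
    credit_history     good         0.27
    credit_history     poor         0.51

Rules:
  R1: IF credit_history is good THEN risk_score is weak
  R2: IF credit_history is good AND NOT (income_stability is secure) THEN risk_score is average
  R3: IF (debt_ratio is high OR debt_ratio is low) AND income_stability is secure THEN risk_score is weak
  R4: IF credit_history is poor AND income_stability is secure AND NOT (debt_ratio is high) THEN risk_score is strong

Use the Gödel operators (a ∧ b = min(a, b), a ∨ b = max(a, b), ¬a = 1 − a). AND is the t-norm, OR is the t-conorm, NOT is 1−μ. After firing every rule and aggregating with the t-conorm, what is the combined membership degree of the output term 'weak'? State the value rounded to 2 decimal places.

0.61

R1: good=0.27 → w = 0.27
R2: good=0.27, ¬secure=1−0.61=0.39; AND[min(a, b)] → w = 0.27
R3: (high=0.16 OR low=0.88) = 0.88; AND[min(a, b)] with secure=0.61 → w = 0.61
R4: poor=0.51, secure=0.61, ¬high=1−0.16=0.84; AND[min(a, b)] → w = 0.51
Rules with consequent 'weak': {R1, R3} → strengths 0.27, 0.61
Aggregate via t-conorm [max(a, b)]: 0.61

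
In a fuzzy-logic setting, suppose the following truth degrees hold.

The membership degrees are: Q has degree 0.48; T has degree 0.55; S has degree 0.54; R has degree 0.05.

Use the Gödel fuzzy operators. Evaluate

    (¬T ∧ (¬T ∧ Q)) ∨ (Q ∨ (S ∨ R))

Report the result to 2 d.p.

¬T = 1 − 0.55 = 0.45
¬T = 1 − 0.55 = 0.45
¬T ∧ Q = min(a, b) on (0.45, 0.48) = 0.45
¬T ∧ (¬T ∧ Q) = min(a, b) on (0.45, 0.45) = 0.45
S ∨ R = max(a, b) on (0.54, 0.05) = 0.54
Q ∨ (S ∨ R) = max(a, b) on (0.48, 0.54) = 0.54
(¬T ∧ (¬T ∧ Q)) ∨ (Q ∨ (S ∨ R)) = max(a, b) on (0.45, 0.54) = 0.54

0.54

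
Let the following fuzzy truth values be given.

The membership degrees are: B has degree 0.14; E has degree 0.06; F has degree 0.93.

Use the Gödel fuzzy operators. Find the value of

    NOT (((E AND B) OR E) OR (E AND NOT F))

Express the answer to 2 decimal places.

E AND B = min(a, b) on (0.06, 0.14) = 0.06
(E AND B) OR E = max(a, b) on (0.06, 0.06) = 0.06
NOT F = 1 − 0.93 = 0.07
E AND NOT F = min(a, b) on (0.06, 0.07) = 0.06
((E AND B) OR E) OR (E AND NOT F) = max(a, b) on (0.06, 0.06) = 0.06
NOT (((E AND B) OR E) OR (E AND NOT F)) = 1 − 0.06 = 0.94

0.94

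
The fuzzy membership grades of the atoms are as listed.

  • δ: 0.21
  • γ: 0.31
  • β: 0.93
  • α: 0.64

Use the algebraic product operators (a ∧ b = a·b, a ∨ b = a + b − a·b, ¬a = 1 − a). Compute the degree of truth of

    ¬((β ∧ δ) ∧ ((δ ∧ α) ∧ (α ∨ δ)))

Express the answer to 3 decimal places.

β ∧ δ = a·b on (0.9300, 0.2100) = 0.1953
δ ∧ α = a·b on (0.2100, 0.6400) = 0.1344
α ∨ δ = a + b − a·b on (0.6400, 0.2100) = 0.7156
(δ ∧ α) ∧ (α ∨ δ) = a·b on (0.1344, 0.7156) = 0.0962
(β ∧ δ) ∧ ((δ ∧ α) ∧ (α ∨ δ)) = a·b on (0.1953, 0.0962) = 0.0188
¬((β ∧ δ) ∧ ((δ ∧ α) ∧ (α ∨ δ))) = 1 − 0.0188 = 0.9812

0.981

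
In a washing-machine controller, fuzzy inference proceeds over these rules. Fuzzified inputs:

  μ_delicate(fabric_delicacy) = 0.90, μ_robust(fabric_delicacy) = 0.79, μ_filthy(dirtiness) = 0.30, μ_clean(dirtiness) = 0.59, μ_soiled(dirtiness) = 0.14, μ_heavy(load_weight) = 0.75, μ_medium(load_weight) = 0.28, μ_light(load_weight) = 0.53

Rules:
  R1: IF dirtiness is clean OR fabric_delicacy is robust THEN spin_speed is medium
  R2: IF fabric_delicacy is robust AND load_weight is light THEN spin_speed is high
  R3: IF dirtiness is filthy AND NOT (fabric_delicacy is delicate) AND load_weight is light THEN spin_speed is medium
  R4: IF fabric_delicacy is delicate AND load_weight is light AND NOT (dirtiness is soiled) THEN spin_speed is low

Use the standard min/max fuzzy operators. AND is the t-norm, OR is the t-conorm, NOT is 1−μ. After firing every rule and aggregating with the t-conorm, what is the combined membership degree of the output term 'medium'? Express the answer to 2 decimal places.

R1: clean=0.59, robust=0.79; OR[max(a, b)] → w = 0.79
R2: robust=0.79, light=0.53; AND[min(a, b)] → w = 0.53
R3: filthy=0.30, ¬delicate=1−0.90=0.10, light=0.53; AND[min(a, b)] → w = 0.10
R4: delicate=0.90, light=0.53, ¬soiled=1−0.14=0.86; AND[min(a, b)] → w = 0.53
Rules with consequent 'medium': {R1, R3} → strengths 0.79, 0.10
Aggregate via t-conorm [max(a, b)]: 0.79

0.79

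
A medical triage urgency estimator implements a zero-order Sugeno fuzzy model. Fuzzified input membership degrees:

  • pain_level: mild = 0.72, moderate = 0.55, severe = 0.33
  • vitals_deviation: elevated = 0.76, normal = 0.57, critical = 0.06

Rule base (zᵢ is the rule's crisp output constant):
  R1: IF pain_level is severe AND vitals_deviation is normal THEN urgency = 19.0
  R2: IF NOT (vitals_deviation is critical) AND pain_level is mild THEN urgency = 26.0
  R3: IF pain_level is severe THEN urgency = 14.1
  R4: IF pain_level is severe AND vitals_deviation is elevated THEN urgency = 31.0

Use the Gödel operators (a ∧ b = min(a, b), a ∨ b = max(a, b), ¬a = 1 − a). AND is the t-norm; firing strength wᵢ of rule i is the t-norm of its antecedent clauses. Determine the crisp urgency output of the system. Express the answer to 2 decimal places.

23.32

R1 (z=19.0): severe=0.33, normal=0.57; AND[min(a, b)] → w = 0.33
R2 (z=26.0): ¬critical=1−0.06=0.94, mild=0.72; AND[min(a, b)] → w = 0.72
R3 (z=14.1): severe=0.33 → w = 0.33
R4 (z=31.0): severe=0.33, elevated=0.76; AND[min(a, b)] → w = 0.33
Weighted average = (0.33·19.0 + 0.72·26.0 + 0.33·14.1 + 0.33·31.0) / (0.33 + 0.72 + 0.33 + 0.33)
  = 39.8730 / 1.7100 = 23.32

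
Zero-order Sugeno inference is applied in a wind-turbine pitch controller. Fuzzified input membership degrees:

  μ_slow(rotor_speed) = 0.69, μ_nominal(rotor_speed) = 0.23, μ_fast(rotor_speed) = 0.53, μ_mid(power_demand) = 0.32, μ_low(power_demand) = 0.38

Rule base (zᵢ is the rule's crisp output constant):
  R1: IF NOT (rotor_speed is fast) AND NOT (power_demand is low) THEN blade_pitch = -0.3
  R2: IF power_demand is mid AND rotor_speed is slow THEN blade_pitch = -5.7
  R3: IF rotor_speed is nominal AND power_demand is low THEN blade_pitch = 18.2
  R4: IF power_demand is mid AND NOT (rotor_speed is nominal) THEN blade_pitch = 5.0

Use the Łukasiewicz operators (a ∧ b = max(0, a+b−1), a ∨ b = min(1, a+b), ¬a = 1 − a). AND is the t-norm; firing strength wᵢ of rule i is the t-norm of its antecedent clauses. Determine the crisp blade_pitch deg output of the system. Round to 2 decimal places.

R1 (z=-0.3): ¬fast=1−0.53=0.47, ¬low=1−0.38=0.62; AND[max(0, a+b−1)] → w = 0.09
R2 (z=-5.7): mid=0.32, slow=0.69; AND[max(0, a+b−1)] → w = 0.01
R3 (z=18.2): nominal=0.23, low=0.38; AND[max(0, a+b−1)] → w = 0.00
R4 (z=5.0): mid=0.32, ¬nominal=1−0.23=0.77; AND[max(0, a+b−1)] → w = 0.09
Weighted average = (0.09·-0.3 + 0.01·-5.7 + 0.00·18.2 + 0.09·5.0) / (0.09 + 0.01 + 0.00 + 0.09)
  = 0.3660 / 0.1900 = 1.93

1.93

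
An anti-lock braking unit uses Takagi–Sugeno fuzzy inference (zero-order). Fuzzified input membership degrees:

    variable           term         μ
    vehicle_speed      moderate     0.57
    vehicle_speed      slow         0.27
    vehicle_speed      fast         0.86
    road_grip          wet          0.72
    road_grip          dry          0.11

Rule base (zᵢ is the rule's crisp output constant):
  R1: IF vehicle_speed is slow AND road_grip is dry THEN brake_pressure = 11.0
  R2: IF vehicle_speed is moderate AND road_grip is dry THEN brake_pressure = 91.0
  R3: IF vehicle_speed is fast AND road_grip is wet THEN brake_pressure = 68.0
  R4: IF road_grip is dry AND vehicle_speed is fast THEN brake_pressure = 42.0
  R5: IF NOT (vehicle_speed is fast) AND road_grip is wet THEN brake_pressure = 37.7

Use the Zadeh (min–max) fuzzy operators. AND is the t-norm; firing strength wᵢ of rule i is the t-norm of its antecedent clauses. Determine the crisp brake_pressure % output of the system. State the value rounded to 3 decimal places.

58.889

R1 (z=11.0): slow=0.27, dry=0.11; AND[min(a, b)] → w = 0.11
R2 (z=91.0): moderate=0.57, dry=0.11; AND[min(a, b)] → w = 0.11
R3 (z=68.0): fast=0.86, wet=0.72; AND[min(a, b)] → w = 0.72
R4 (z=42.0): dry=0.11, fast=0.86; AND[min(a, b)] → w = 0.11
R5 (z=37.7): ¬fast=1−0.86=0.14, wet=0.72; AND[min(a, b)] → w = 0.14
Weighted average = (0.11·11.0 + 0.11·91.0 + 0.72·68.0 + 0.11·42.0 + 0.14·37.7) / (0.11 + 0.11 + 0.72 + 0.11 + 0.14)
  = 70.0780 / 1.1900 = 58.889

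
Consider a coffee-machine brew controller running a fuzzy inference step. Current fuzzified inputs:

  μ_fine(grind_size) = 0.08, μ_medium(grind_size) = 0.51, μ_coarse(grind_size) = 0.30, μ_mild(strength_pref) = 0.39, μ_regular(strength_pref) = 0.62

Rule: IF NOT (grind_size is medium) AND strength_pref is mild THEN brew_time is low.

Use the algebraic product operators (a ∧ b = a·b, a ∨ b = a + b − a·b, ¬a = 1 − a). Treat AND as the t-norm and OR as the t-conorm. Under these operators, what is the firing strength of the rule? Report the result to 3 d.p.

0.191

firing strength: ¬medium=1−0.51=0.49, mild=0.39; AND[a·b] → w = 0.1911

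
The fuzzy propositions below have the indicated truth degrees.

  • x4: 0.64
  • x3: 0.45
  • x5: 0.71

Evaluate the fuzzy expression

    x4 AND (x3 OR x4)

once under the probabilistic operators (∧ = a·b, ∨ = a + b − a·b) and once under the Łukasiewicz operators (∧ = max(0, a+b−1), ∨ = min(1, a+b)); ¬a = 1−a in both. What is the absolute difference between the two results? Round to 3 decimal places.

Under probabilistic:
  x3 OR x4 = a + b − a·b on (0.4500, 0.6400) = 0.8020
  x4 AND (x3 OR x4) = a·b on (0.6400, 0.8020) = 0.5133
  → value = 0.5133
Under Łukasiewicz:
  x3 OR x4 = min(1, a+b) on (0.45, 0.64) = 1.00
  x4 AND (x3 OR x4) = max(0, a+b−1) on (0.64, 1.00) = 0.64
  → value = 0.6400
|0.5133 − 0.6400| = 0.127

0.127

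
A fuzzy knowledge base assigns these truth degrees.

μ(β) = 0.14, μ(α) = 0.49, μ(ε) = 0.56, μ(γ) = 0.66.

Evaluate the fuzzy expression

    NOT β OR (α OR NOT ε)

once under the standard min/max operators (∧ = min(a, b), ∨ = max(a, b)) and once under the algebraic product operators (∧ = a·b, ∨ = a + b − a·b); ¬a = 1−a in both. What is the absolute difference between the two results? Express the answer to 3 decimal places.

0.100

Under standard min/max:
  NOT β = 1 − 0.14 = 0.86
  NOT ε = 1 − 0.56 = 0.44
  α OR NOT ε = max(a, b) on (0.49, 0.44) = 0.49
  NOT β OR (α OR NOT ε) = max(a, b) on (0.86, 0.49) = 0.86
  → value = 0.8600
Under algebraic product:
  NOT β = 1 − 0.1400 = 0.8600
  NOT ε = 1 − 0.5600 = 0.4400
  α OR NOT ε = a + b − a·b on (0.4900, 0.4400) = 0.7144
  NOT β OR (α OR NOT ε) = a + b − a·b on (0.8600, 0.7144) = 0.9600
  → value = 0.9600
|0.8600 − 0.9600| = 0.100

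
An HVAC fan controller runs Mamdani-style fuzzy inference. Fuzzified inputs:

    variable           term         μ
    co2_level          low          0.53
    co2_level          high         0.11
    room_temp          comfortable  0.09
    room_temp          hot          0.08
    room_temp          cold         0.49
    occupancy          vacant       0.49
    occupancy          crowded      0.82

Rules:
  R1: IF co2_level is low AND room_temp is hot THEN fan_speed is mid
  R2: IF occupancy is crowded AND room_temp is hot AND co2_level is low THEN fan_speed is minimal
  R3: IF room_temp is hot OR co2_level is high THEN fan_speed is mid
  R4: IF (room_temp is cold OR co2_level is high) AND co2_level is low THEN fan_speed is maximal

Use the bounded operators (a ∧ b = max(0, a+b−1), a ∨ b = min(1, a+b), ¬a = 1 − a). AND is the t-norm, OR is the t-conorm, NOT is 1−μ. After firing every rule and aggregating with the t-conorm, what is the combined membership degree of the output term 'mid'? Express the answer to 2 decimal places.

0.19

R1: low=0.53, hot=0.08; AND[max(0, a+b−1)] → w = 0.00
R2: crowded=0.82, hot=0.08, low=0.53; AND[max(0, a+b−1)] → w = 0.00
R3: hot=0.08, high=0.11; OR[min(1, a+b)] → w = 0.19
R4: (cold=0.49 OR high=0.11) = 0.60; AND[max(0, a+b−1)] with low=0.53 → w = 0.13
Rules with consequent 'mid': {R1, R3} → strengths 0.00, 0.19
Aggregate via t-conorm [min(1, a+b)]: 0.19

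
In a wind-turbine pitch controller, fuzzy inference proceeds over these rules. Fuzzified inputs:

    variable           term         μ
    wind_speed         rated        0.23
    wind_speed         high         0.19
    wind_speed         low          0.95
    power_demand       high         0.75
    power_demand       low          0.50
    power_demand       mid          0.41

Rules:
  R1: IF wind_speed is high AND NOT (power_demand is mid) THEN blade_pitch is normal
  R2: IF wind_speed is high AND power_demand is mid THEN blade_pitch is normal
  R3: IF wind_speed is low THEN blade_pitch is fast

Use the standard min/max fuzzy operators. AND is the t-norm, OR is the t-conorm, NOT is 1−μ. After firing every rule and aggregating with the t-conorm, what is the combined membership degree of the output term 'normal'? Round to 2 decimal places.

R1: high=0.19, ¬mid=1−0.41=0.59; AND[min(a, b)] → w = 0.19
R2: high=0.19, mid=0.41; AND[min(a, b)] → w = 0.19
R3: low=0.95 → w = 0.95
Rules with consequent 'normal': {R1, R2} → strengths 0.19, 0.19
Aggregate via t-conorm [max(a, b)]: 0.19

0.19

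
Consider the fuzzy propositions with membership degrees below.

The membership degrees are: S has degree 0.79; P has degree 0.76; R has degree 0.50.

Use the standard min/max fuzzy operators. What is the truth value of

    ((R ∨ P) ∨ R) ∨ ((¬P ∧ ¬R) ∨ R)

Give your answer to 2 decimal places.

0.76

R ∨ P = max(a, b) on (0.50, 0.76) = 0.76
(R ∨ P) ∨ R = max(a, b) on (0.76, 0.50) = 0.76
¬P = 1 − 0.76 = 0.24
¬R = 1 − 0.50 = 0.50
¬P ∧ ¬R = min(a, b) on (0.24, 0.50) = 0.24
(¬P ∧ ¬R) ∨ R = max(a, b) on (0.24, 0.50) = 0.50
((R ∨ P) ∨ R) ∨ ((¬P ∧ ¬R) ∨ R) = max(a, b) on (0.76, 0.50) = 0.76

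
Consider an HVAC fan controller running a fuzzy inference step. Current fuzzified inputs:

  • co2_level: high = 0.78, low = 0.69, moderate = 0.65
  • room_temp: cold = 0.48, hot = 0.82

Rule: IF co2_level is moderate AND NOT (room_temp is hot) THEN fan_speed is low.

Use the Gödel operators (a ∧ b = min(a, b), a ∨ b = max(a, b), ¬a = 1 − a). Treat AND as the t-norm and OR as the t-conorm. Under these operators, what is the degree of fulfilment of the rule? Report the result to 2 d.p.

0.18

firing strength: moderate=0.65, ¬hot=1−0.82=0.18; AND[min(a, b)] → w = 0.18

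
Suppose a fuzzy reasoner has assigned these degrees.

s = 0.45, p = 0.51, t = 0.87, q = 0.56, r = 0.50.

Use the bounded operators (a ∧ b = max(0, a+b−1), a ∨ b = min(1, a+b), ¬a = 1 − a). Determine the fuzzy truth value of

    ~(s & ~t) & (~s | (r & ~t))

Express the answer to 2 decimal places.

~t = 1 − 0.87 = 0.13
s & ~t = max(0, a+b−1) on (0.45, 0.13) = 0.00
~(s & ~t) = 1 − 0.00 = 1.00
~s = 1 − 0.45 = 0.55
~t = 1 − 0.87 = 0.13
r & ~t = max(0, a+b−1) on (0.50, 0.13) = 0.00
~s | (r & ~t) = min(1, a+b) on (0.55, 0.00) = 0.55
~(s & ~t) & (~s | (r & ~t)) = max(0, a+b−1) on (1.00, 0.55) = 0.55

0.55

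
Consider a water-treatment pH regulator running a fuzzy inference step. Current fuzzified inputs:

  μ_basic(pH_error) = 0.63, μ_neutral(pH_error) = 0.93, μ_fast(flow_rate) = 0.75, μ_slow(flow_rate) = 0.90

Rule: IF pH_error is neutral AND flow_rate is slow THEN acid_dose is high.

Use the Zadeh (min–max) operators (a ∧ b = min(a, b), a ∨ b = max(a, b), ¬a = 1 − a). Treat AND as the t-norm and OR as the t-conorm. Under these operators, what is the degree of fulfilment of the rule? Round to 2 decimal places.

0.90

firing strength: neutral=0.93, slow=0.90; AND[min(a, b)] → w = 0.90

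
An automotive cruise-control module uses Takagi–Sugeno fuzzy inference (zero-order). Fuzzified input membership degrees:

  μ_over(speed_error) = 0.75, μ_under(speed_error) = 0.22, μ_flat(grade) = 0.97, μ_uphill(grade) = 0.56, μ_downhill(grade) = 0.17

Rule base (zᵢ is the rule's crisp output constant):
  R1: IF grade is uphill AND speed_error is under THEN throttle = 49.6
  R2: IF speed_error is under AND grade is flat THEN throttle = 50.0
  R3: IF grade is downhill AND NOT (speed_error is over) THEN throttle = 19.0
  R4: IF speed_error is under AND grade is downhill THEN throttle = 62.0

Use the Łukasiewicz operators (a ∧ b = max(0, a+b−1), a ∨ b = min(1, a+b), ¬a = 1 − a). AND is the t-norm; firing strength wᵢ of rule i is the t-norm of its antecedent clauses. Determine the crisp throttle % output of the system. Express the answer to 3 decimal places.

R1 (z=49.6): uphill=0.56, under=0.22; AND[max(0, a+b−1)] → w = 0.00
R2 (z=50.0): under=0.22, flat=0.97; AND[max(0, a+b−1)] → w = 0.19
R3 (z=19.0): downhill=0.17, ¬over=1−0.75=0.25; AND[max(0, a+b−1)] → w = 0.00
R4 (z=62.0): under=0.22, downhill=0.17; AND[max(0, a+b−1)] → w = 0.00
Weighted average = (0.00·49.6 + 0.19·50.0 + 0.00·19.0 + 0.00·62.0) / (0.00 + 0.19 + 0.00 + 0.00)
  = 9.5000 / 0.1900 = 50.000

50.000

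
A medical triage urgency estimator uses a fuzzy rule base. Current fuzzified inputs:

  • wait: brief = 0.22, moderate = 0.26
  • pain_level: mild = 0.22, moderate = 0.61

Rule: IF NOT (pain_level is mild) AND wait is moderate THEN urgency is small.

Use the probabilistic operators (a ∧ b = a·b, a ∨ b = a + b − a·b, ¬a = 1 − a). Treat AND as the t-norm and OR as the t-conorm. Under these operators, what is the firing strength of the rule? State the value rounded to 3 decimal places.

0.203

firing strength: ¬mild=1−0.22=0.78, moderate=0.26; AND[a·b] → w = 0.2028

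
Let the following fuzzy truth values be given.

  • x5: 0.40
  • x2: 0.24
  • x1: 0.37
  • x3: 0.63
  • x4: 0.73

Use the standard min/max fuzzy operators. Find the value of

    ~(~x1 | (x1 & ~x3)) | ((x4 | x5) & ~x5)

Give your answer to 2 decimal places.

~x1 = 1 − 0.37 = 0.63
~x3 = 1 − 0.63 = 0.37
x1 & ~x3 = min(a, b) on (0.37, 0.37) = 0.37
~x1 | (x1 & ~x3) = max(a, b) on (0.63, 0.37) = 0.63
~(~x1 | (x1 & ~x3)) = 1 − 0.63 = 0.37
x4 | x5 = max(a, b) on (0.73, 0.40) = 0.73
~x5 = 1 − 0.40 = 0.60
(x4 | x5) & ~x5 = min(a, b) on (0.73, 0.60) = 0.60
~(~x1 | (x1 & ~x3)) | ((x4 | x5) & ~x5) = max(a, b) on (0.37, 0.60) = 0.60

0.60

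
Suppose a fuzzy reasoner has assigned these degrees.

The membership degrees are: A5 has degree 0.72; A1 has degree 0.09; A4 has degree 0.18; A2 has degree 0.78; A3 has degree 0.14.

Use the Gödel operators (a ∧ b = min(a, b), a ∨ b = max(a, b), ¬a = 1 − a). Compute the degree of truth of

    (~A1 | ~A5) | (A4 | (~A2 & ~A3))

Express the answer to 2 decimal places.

~A1 = 1 − 0.09 = 0.91
~A5 = 1 − 0.72 = 0.28
~A1 | ~A5 = max(a, b) on (0.91, 0.28) = 0.91
~A2 = 1 − 0.78 = 0.22
~A3 = 1 − 0.14 = 0.86
~A2 & ~A3 = min(a, b) on (0.22, 0.86) = 0.22
A4 | (~A2 & ~A3) = max(a, b) on (0.18, 0.22) = 0.22
(~A1 | ~A5) | (A4 | (~A2 & ~A3)) = max(a, b) on (0.91, 0.22) = 0.91

0.91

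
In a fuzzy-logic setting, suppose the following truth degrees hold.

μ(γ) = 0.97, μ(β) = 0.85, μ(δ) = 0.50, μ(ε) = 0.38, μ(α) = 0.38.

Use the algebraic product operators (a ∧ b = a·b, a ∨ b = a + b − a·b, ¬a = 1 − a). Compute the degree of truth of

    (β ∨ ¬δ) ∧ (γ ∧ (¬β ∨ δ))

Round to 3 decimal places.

0.516

¬δ = 1 − 0.5000 = 0.5000
β ∨ ¬δ = a + b − a·b on (0.8500, 0.5000) = 0.9250
¬β = 1 − 0.8500 = 0.1500
¬β ∨ δ = a + b − a·b on (0.1500, 0.5000) = 0.5750
γ ∧ (¬β ∨ δ) = a·b on (0.9700, 0.5750) = 0.5577
(β ∨ ¬δ) ∧ (γ ∧ (¬β ∨ δ)) = a·b on (0.9250, 0.5577) = 0.5159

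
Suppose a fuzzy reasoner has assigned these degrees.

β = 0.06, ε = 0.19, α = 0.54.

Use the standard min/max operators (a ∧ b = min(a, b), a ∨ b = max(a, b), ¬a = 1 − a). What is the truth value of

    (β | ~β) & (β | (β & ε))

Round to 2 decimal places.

~β = 1 − 0.06 = 0.94
β | ~β = max(a, b) on (0.06, 0.94) = 0.94
β & ε = min(a, b) on (0.06, 0.19) = 0.06
β | (β & ε) = max(a, b) on (0.06, 0.06) = 0.06
(β | ~β) & (β | (β & ε)) = min(a, b) on (0.94, 0.06) = 0.06

0.06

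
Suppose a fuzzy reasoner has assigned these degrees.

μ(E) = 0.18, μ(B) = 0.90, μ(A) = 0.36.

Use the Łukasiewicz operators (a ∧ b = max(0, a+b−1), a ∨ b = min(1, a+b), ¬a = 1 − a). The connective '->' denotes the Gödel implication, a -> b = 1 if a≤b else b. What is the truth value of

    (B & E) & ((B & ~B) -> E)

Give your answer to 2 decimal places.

B & E = max(0, a+b−1) on (0.90, 0.18) = 0.08
~B = 1 − 0.90 = 0.10
B & ~B = max(0, a+b−1) on (0.90, 0.10) = 0.00
(B & ~B) -> E  [Gödel: 1 if a≤b else b] with a=0.00, b=0.18 → 1.00
(B & E) & ((B & ~B) -> E) = max(0, a+b−1) on (0.08, 1.00) = 0.08

0.08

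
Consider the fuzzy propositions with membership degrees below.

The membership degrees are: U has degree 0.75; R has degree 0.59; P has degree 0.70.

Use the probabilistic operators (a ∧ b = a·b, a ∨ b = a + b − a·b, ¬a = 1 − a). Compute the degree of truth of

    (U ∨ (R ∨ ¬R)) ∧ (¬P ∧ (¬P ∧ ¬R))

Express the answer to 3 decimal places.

¬R = 1 − 0.5900 = 0.4100
R ∨ ¬R = a + b − a·b on (0.5900, 0.4100) = 0.7581
U ∨ (R ∨ ¬R) = a + b − a·b on (0.7500, 0.7581) = 0.9395
¬P = 1 − 0.7000 = 0.3000
¬P = 1 − 0.7000 = 0.3000
¬R = 1 − 0.5900 = 0.4100
¬P ∧ ¬R = a·b on (0.3000, 0.4100) = 0.1230
¬P ∧ (¬P ∧ ¬R) = a·b on (0.3000, 0.1230) = 0.0369
(U ∨ (R ∨ ¬R)) ∧ (¬P ∧ (¬P ∧ ¬R)) = a·b on (0.9395, 0.0369) = 0.0347

0.035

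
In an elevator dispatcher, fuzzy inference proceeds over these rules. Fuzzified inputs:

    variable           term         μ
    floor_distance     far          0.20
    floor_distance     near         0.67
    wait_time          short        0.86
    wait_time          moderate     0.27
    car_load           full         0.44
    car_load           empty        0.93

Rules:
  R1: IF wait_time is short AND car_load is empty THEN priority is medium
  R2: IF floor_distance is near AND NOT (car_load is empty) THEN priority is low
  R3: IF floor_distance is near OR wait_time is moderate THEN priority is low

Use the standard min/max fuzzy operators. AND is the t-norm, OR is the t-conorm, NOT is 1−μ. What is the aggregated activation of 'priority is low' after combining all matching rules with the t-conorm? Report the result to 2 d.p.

R1: short=0.86, empty=0.93; AND[min(a, b)] → w = 0.86
R2: near=0.67, ¬empty=1−0.93=0.07; AND[min(a, b)] → w = 0.07
R3: near=0.67, moderate=0.27; OR[max(a, b)] → w = 0.67
Rules with consequent 'low': {R2, R3} → strengths 0.07, 0.67
Aggregate via t-conorm [max(a, b)]: 0.67

0.67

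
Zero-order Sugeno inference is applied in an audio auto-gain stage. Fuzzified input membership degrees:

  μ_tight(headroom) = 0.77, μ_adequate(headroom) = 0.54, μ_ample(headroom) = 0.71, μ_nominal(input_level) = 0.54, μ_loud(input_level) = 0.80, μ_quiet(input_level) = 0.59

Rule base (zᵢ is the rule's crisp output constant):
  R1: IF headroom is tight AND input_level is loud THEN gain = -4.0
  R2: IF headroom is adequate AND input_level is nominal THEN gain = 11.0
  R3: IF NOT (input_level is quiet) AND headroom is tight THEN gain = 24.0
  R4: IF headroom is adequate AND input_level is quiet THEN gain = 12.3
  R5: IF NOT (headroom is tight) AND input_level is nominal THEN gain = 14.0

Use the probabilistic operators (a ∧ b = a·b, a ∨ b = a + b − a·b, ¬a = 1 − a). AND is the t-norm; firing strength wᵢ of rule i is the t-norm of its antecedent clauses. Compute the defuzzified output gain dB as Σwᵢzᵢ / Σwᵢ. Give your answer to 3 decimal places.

R1 (z=-4.0): tight=0.77, loud=0.80; AND[a·b] → w = 0.6160
R2 (z=11.0): adequate=0.54, nominal=0.54; AND[a·b] → w = 0.2916
R3 (z=24.0): ¬quiet=1−0.59=0.41, tight=0.77; AND[a·b] → w = 0.3157
R4 (z=12.3): adequate=0.54, quiet=0.59; AND[a·b] → w = 0.3186
R5 (z=14.0): ¬tight=1−0.77=0.23, nominal=0.54; AND[a·b] → w = 0.1242
Weighted average = (0.6160·-4.0 + 0.2916·11.0 + 0.3157·24.0 + 0.3186·12.3 + 0.1242·14.0) / (0.6160 + 0.2916 + 0.3157 + 0.3186 + 0.1242)
  = 13.9780 / 1.6661 = 8.390

8.390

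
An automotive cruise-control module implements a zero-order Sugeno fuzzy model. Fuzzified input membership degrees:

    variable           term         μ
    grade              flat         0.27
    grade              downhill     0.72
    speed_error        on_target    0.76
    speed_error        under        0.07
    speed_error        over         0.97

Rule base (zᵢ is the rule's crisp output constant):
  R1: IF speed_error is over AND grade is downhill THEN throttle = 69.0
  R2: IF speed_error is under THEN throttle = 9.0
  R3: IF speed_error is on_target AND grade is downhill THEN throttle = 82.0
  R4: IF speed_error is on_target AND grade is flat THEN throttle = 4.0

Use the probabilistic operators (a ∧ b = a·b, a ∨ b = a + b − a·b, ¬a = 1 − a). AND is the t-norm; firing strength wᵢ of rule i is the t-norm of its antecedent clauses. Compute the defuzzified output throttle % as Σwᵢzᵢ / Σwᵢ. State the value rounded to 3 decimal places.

R1 (z=69.0): over=0.97, downhill=0.72; AND[a·b] → w = 0.6984
R2 (z=9.0): under=0.07 → w = 0.0700
R3 (z=82.0): on_target=0.76, downhill=0.72; AND[a·b] → w = 0.5472
R4 (z=4.0): on_target=0.76, flat=0.27; AND[a·b] → w = 0.2052
Weighted average = (0.6984·69.0 + 0.0700·9.0 + 0.5472·82.0 + 0.2052·4.0) / (0.6984 + 0.0700 + 0.5472 + 0.2052)
  = 94.5108 / 1.5208 = 62.145

62.145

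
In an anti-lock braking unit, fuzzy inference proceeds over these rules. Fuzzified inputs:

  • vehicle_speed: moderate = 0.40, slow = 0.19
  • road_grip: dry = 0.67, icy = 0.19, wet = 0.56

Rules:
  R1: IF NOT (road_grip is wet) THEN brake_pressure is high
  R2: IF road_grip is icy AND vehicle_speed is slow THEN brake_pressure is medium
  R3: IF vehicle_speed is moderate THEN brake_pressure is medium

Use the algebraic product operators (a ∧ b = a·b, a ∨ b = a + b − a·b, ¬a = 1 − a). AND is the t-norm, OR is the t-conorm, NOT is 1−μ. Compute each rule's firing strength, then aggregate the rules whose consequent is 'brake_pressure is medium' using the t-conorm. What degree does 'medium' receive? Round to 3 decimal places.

0.422

R1: ¬wet=1−0.56=0.44 → w = 0.4400
R2: icy=0.19, slow=0.19; AND[a·b] → w = 0.0361
R3: moderate=0.40 → w = 0.4000
Rules with consequent 'medium': {R2, R3} → strengths 0.0361, 0.4000
Aggregate via t-conorm [a + b − a·b]: 0.4217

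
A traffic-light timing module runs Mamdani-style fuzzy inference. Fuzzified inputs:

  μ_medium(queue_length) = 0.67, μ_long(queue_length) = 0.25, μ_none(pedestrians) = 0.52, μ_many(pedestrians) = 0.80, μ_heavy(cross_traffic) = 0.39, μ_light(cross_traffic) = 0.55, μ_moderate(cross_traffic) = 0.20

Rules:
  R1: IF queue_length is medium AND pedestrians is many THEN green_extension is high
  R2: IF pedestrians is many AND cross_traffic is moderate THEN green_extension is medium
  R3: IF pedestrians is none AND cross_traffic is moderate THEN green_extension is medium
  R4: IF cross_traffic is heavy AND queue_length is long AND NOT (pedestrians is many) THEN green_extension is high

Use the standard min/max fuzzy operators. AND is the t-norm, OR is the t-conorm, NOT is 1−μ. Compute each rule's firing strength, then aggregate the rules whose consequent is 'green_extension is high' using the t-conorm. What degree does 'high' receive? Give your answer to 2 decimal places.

R1: medium=0.67, many=0.80; AND[min(a, b)] → w = 0.67
R2: many=0.80, moderate=0.20; AND[min(a, b)] → w = 0.20
R3: none=0.52, moderate=0.20; AND[min(a, b)] → w = 0.20
R4: heavy=0.39, long=0.25, ¬many=1−0.80=0.20; AND[min(a, b)] → w = 0.20
Rules with consequent 'high': {R1, R4} → strengths 0.67, 0.20
Aggregate via t-conorm [max(a, b)]: 0.67

0.67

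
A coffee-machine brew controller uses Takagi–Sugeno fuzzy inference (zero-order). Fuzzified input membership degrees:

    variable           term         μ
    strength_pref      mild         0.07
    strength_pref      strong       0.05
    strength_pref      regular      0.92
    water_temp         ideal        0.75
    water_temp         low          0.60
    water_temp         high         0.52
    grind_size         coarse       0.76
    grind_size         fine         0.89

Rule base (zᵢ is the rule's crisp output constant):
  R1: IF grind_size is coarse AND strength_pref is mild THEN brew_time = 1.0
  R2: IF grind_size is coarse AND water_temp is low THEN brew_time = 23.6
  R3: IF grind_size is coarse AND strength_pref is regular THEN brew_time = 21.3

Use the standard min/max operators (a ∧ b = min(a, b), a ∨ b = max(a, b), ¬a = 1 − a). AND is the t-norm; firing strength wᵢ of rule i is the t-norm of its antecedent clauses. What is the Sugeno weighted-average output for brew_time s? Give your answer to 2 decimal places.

R1 (z=1.0): coarse=0.76, mild=0.07; AND[min(a, b)] → w = 0.07
R2 (z=23.6): coarse=0.76, low=0.60; AND[min(a, b)] → w = 0.60
R3 (z=21.3): coarse=0.76, regular=0.92; AND[min(a, b)] → w = 0.76
Weighted average = (0.07·1.0 + 0.60·23.6 + 0.76·21.3) / (0.07 + 0.60 + 0.76)
  = 30.4180 / 1.4300 = 21.27

21.27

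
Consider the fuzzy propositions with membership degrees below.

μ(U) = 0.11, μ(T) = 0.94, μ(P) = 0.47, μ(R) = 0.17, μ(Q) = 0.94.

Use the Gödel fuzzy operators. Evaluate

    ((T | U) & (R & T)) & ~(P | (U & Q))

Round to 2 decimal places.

0.17

T | U = max(a, b) on (0.94, 0.11) = 0.94
R & T = min(a, b) on (0.17, 0.94) = 0.17
(T | U) & (R & T) = min(a, b) on (0.94, 0.17) = 0.17
U & Q = min(a, b) on (0.11, 0.94) = 0.11
P | (U & Q) = max(a, b) on (0.47, 0.11) = 0.47
~(P | (U & Q)) = 1 − 0.47 = 0.53
((T | U) & (R & T)) & ~(P | (U & Q)) = min(a, b) on (0.17, 0.53) = 0.17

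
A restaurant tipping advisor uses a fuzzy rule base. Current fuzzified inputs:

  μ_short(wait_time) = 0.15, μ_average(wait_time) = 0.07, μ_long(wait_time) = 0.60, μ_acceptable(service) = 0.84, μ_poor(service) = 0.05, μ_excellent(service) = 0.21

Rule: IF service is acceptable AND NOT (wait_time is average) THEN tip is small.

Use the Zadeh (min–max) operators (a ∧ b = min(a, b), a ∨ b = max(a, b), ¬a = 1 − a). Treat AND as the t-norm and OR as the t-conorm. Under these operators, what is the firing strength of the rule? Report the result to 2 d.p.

0.84

firing strength: acceptable=0.84, ¬average=1−0.07=0.93; AND[min(a, b)] → w = 0.84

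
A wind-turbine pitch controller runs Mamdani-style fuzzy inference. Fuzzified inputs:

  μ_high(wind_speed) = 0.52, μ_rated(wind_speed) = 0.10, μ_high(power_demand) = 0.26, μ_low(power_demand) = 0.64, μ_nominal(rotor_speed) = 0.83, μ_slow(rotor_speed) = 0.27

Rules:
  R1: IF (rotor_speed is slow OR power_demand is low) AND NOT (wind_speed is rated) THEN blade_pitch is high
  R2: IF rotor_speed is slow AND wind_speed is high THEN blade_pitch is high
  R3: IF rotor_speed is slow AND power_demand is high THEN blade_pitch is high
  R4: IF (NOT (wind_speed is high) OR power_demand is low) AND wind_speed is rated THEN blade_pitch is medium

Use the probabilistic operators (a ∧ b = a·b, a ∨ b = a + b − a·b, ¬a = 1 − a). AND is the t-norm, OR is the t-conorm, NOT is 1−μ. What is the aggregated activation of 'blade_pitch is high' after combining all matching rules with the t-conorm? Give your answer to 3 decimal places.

0.731

R1: (slow=0.27 OR low=0.64) = 0.7372; AND[a·b] with ¬rated=1−0.10=0.90 → w = 0.6635
R2: slow=0.27, high=0.52; AND[a·b] → w = 0.1404
R3: slow=0.27, high=0.26; AND[a·b] → w = 0.0702
R4: (¬high=1−0.52=0.48 OR low=0.64) = 0.8128; AND[a·b] with rated=0.10 → w = 0.0813
Rules with consequent 'high': {R1, R2, R3} → strengths 0.6635, 0.1404, 0.0702
Aggregate via t-conorm [a + b − a·b]: 0.7310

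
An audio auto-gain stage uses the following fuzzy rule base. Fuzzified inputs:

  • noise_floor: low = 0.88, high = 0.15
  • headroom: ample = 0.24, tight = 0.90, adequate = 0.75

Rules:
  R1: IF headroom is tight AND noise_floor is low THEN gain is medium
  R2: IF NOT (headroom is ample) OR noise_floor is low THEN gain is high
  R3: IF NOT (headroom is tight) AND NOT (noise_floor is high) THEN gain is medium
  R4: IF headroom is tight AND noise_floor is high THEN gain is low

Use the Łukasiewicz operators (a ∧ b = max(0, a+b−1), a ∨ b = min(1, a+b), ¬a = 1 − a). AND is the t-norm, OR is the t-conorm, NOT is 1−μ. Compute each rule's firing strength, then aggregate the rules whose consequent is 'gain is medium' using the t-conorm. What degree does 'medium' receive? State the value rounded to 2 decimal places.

R1: tight=0.90, low=0.88; AND[max(0, a+b−1)] → w = 0.78
R2: ¬ample=1−0.24=0.76, low=0.88; OR[min(1, a+b)] → w = 1.00
R3: ¬tight=1−0.90=0.10, ¬high=1−0.15=0.85; AND[max(0, a+b−1)] → w = 0.00
R4: tight=0.90, high=0.15; AND[max(0, a+b−1)] → w = 0.05
Rules with consequent 'medium': {R1, R3} → strengths 0.78, 0.00
Aggregate via t-conorm [min(1, a+b)]: 0.78

0.78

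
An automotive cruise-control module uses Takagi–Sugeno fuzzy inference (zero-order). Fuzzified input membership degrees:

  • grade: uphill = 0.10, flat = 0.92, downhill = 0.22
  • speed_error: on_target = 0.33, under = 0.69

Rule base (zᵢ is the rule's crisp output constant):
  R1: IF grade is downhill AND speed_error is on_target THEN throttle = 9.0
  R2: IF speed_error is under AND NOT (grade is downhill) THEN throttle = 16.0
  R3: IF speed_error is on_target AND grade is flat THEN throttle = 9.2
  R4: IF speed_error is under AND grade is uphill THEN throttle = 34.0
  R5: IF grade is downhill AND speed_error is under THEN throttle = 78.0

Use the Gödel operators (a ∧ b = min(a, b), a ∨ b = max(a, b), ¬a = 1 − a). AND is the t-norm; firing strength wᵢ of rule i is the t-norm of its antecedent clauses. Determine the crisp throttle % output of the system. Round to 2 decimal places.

23.47

R1 (z=9.0): downhill=0.22, on_target=0.33; AND[min(a, b)] → w = 0.22
R2 (z=16.0): under=0.69, ¬downhill=1−0.22=0.78; AND[min(a, b)] → w = 0.69
R3 (z=9.2): on_target=0.33, flat=0.92; AND[min(a, b)] → w = 0.33
R4 (z=34.0): under=0.69, uphill=0.10; AND[min(a, b)] → w = 0.10
R5 (z=78.0): downhill=0.22, under=0.69; AND[min(a, b)] → w = 0.22
Weighted average = (0.22·9.0 + 0.69·16.0 + 0.33·9.2 + 0.10·34.0 + 0.22·78.0) / (0.22 + 0.69 + 0.33 + 0.10 + 0.22)
  = 36.6160 / 1.5600 = 23.47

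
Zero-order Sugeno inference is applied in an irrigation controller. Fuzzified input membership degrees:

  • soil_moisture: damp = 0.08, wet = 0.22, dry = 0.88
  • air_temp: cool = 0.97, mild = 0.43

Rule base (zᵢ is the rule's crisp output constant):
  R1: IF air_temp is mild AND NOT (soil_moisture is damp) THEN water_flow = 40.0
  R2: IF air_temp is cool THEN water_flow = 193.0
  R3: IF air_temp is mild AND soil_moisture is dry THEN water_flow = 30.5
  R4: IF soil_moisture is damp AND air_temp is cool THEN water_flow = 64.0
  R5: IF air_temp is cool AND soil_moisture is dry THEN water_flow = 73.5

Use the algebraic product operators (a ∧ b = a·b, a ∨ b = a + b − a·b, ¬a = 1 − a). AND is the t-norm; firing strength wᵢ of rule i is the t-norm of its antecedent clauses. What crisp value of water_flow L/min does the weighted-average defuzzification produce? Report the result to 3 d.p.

R1 (z=40.0): mild=0.43, ¬damp=1−0.08=0.92; AND[a·b] → w = 0.3956
R2 (z=193.0): cool=0.97 → w = 0.9700
R3 (z=30.5): mild=0.43, dry=0.88; AND[a·b] → w = 0.3784
R4 (z=64.0): damp=0.08, cool=0.97; AND[a·b] → w = 0.0776
R5 (z=73.5): cool=0.97, dry=0.88; AND[a·b] → w = 0.8536
Weighted average = (0.3956·40.0 + 0.9700·193.0 + 0.3784·30.5 + 0.0776·64.0 + 0.8536·73.5) / (0.3956 + 0.9700 + 0.3784 + 0.0776 + 0.8536)
  = 282.2812 / 2.6752 = 105.518

105.518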